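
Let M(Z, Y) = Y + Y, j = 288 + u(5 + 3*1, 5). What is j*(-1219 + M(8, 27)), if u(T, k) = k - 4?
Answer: -336685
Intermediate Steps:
u(T, k) = -4 + k
j = 289 (j = 288 + (-4 + 5) = 288 + 1 = 289)
M(Z, Y) = 2*Y
j*(-1219 + M(8, 27)) = 289*(-1219 + 2*27) = 289*(-1219 + 54) = 289*(-1165) = -336685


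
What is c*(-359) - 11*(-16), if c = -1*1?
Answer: 535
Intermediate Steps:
c = -1
c*(-359) - 11*(-16) = -1*(-359) - 11*(-16) = 359 + 176 = 535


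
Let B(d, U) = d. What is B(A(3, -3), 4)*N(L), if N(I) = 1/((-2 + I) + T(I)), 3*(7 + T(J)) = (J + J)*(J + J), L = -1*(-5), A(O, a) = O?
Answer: 9/88 ≈ 0.10227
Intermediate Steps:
L = 5
T(J) = -7 + 4*J²/3 (T(J) = -7 + ((J + J)*(J + J))/3 = -7 + ((2*J)*(2*J))/3 = -7 + (4*J²)/3 = -7 + 4*J²/3)
N(I) = 1/(-9 + I + 4*I²/3) (N(I) = 1/((-2 + I) + (-7 + 4*I²/3)) = 1/(-9 + I + 4*I²/3))
B(A(3, -3), 4)*N(L) = 3*(3/(-27 + 3*5 + 4*5²)) = 3*(3/(-27 + 15 + 4*25)) = 3*(3/(-27 + 15 + 100)) = 3*(3/88) = 9/88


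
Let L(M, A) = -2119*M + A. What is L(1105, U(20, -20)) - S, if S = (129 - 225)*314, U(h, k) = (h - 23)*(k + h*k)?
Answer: -2310091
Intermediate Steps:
U(h, k) = (-23 + h)*(k + h*k)
L(M, A) = A - 2119*M
S = -30144 (S = -96*314 = -30144)
L(1105, U(20, -20)) - S = (-20*(-23 + 20**2 - 22*20) - 2119*1105) - 1*(-30144) = (-20*(-23 + 400 - 440) - 2341495) + 30144 = (-20*(-63) - 2341495) + 30144 = (1260 - 2341495) + 30144 = -2340235 + 30144 = -2310091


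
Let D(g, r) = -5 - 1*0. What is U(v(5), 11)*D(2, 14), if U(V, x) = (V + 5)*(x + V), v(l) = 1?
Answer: -360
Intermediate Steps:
D(g, r) = -5 (D(g, r) = -5 + 0 = -5)
U(V, x) = (5 + V)*(V + x)
U(v(5), 11)*D(2, 14) = (1² + 5*1 + 5*11 + 1*11)*(-5) = (1 + 5 + 55 + 11)*(-5) = 72*(-5) = -360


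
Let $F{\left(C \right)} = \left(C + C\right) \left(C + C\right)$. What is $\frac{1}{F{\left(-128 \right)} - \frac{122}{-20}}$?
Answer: $\frac{10}{655421} \approx 1.5257 \cdot 10^{-5}$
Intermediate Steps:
$F{\left(C \right)} = 4 C^{2}$ ($F{\left(C \right)} = 2 C 2 C = 4 C^{2}$)
$\frac{1}{F{\left(-128 \right)} - \frac{122}{-20}} = \frac{1}{4 \left(-128\right)^{2} - \frac{122}{-20}} = \frac{1}{4 \cdot 16384 - - \frac{61}{10}} = \frac{1}{65536 + \frac{61}{10}} = \frac{1}{\frac{655421}{10}} = \frac{10}{655421}$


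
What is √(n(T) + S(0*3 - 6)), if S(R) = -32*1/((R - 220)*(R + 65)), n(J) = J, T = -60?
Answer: 2*I*√666706667/6667 ≈ 7.7458*I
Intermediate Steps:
S(R) = -32/((-220 + R)*(65 + R)) (S(R) = -32*1/((-220 + R)*(65 + R)) = -32/((-220 + R)*(65 + R)))
√(n(T) + S(0*3 - 6)) = √(-60 + 32/(14300 - (0*3 - 6)² + 155*(0*3 - 6))) = √(-60 + 32/(14300 - (0 - 6)² + 155*(0 - 6))) = √(-60 + 32/(14300 - 1*(-6)² + 155*(-6))) = √(-60 + 32/(14300 - 1*36 - 930)) = √(-60 + 32/(14300 - 36 - 930)) = √(-60 + 32/13334) = √(-60 + 32*(1/13334)) = √(-60 + 16/6667) = √(-400004/6667) = 2*I*√666706667/6667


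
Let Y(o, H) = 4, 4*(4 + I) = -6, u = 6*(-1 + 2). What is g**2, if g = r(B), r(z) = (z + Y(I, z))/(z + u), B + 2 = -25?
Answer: 529/441 ≈ 1.1995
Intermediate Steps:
B = -27 (B = -2 - 25 = -27)
u = 6 (u = 6*1 = 6)
I = -11/2 (I = -4 + (1/4)*(-6) = -4 - 3/2 = -11/2 ≈ -5.5000)
r(z) = (4 + z)/(6 + z) (r(z) = (z + 4)/(z + 6) = (4 + z)/(6 + z))
g = 23/21 (g = (4 - 27)/(6 - 27) = -23/(-21) = -1/21*(-23) = 23/21 ≈ 1.0952)
g**2 = (23/21)**2 = 529/441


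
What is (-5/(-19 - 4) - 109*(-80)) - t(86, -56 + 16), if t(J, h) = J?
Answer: 198587/23 ≈ 8634.2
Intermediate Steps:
(-5/(-19 - 4) - 109*(-80)) - t(86, -56 + 16) = (-5/(-19 - 4) - 109*(-80)) - 1*86 = (-5/(-23) + 8720) - 86 = (-5*(-1/23) + 8720) - 86 = (5/23 + 8720) - 86 = 200565/23 - 86 = 198587/23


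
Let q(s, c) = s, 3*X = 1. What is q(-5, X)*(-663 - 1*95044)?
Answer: 478535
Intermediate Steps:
X = ⅓ (X = (⅓)*1 = ⅓ ≈ 0.33333)
q(-5, X)*(-663 - 1*95044) = -5*(-663 - 1*95044) = -5*(-663 - 95044) = -5*(-95707) = 478535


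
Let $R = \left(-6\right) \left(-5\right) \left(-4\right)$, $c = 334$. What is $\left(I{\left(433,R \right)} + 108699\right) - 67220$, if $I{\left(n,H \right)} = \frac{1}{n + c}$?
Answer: $\frac{31814394}{767} \approx 41479.0$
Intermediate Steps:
$R = -120$ ($R = 30 \left(-4\right) = -120$)
$I{\left(n,H \right)} = \frac{1}{334 + n}$ ($I{\left(n,H \right)} = \frac{1}{n + 334} = \frac{1}{334 + n}$)
$\left(I{\left(433,R \right)} + 108699\right) - 67220 = \left(\frac{1}{334 + 433} + 108699\right) - 67220 = \left(\frac{1}{767} + 108699\right) - 67220 = \frac{83372134}{767} - 67220 = \frac{31814394}{767}$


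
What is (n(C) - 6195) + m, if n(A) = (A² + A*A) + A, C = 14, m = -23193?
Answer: -28982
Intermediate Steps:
n(A) = A + 2*A² (n(A) = (A² + A²) + A = 2*A² + A = A + 2*A²)
(n(C) - 6195) + m = (14*(1 + 2*14) - 6195) - 23193 = (14*(1 + 28) - 6195) - 23193 = (14*29 - 6195) - 23193 = (406 - 6195) - 23193 = -5789 - 23193 = -28982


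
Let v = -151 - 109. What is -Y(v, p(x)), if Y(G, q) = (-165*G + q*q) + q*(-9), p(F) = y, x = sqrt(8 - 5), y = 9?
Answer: -42900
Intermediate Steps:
x = sqrt(3) ≈ 1.7320
v = -260
p(F) = 9
Y(G, q) = q**2 - 165*G - 9*q (Y(G, q) = (-165*G + q**2) - 9*q = (q**2 - 165*G) - 9*q = q**2 - 165*G - 9*q)
-Y(v, p(x)) = -(9**2 - 165*(-260) - 9*9) = -(81 + 42900 - 81) = -1*42900 = -42900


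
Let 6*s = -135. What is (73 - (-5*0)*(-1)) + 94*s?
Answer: -2042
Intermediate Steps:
s = -45/2 (s = (1/6)*(-135) = -45/2 ≈ -22.500)
(73 - (-5*0)*(-1)) + 94*s = (73 - (-5*0)*(-1)) + 94*(-45/2) = (73 - 0*(-1)) - 2115 = (73 - 1*0) - 2115 = (73 + 0) - 2115 = 73 - 2115 = -2042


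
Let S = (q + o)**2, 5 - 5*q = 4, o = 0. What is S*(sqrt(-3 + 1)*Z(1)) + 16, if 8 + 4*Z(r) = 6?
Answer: 16 - I*sqrt(2)/50 ≈ 16.0 - 0.028284*I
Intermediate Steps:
Z(r) = -1/2 (Z(r) = -2 + (1/4)*6 = -2 + 3/2 = -1/2)
q = 1/5 (q = 1 - 1/5*4 = 1 - 4/5 = 1/5 ≈ 0.20000)
S = 1/25 (S = (1/5 + 0)**2 = (1/5)**2 = 1/25 ≈ 0.040000)
S*(sqrt(-3 + 1)*Z(1)) + 16 = (sqrt(-3 + 1)*(-1/2))/25 + 16 = (sqrt(-2)*(-1/2))/25 + 16 = ((I*sqrt(2))*(-1/2))/25 + 16 = (-I*sqrt(2)/2)/25 + 16 = -I*sqrt(2)/50 + 16 = 16 - I*sqrt(2)/50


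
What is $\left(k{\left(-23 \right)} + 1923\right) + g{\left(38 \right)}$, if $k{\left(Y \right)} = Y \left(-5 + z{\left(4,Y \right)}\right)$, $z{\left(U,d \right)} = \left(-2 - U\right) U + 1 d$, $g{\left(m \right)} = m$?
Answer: $3157$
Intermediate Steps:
$z{\left(U,d \right)} = d + U \left(-2 - U\right)$ ($z{\left(U,d \right)} = U \left(-2 - U\right) + d = d + U \left(-2 - U\right)$)
$k{\left(Y \right)} = Y \left(-29 + Y\right)$ ($k{\left(Y \right)} = Y \left(-5 - \left(24 - Y\right)\right) = Y \left(-5 + \left(-24 + Y\right)\right) = Y \left(-29 + Y\right)$)
$\left(k{\left(-23 \right)} + 1923\right) + g{\left(38 \right)} = \left(- 23 \left(-29 - 23\right) + 1923\right) + 38 = \left(\left(-23\right) \left(-52\right) + 1923\right) + 38 = \left(1196 + 1923\right) + 38 = 3119 + 38 = 3157$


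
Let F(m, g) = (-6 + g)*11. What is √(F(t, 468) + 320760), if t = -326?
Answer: √325842 ≈ 570.83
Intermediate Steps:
F(m, g) = -66 + 11*g
√(F(t, 468) + 320760) = √((-66 + 11*468) + 320760) = √((-66 + 5148) + 320760) = √(5082 + 320760) = √325842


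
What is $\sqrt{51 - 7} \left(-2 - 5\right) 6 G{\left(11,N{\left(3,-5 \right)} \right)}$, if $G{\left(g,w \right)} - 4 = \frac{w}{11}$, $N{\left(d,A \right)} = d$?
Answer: $- \frac{3948 \sqrt{11}}{11} \approx -1190.4$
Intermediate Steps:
$G{\left(g,w \right)} = 4 + \frac{w}{11}$
$\sqrt{51 - 7} \left(-2 - 5\right) 6 G{\left(11,N{\left(3,-5 \right)} \right)} = \sqrt{51 - 7} \left(-2 - 5\right) 6 \left(4 + \frac{1}{11} \cdot 3\right) = \sqrt{44} \left(\left(-7\right) 6\right) \left(4 + \frac{3}{11}\right) = 2 \sqrt{11} \left(-42\right) \frac{47}{11} = - 84 \sqrt{11} \cdot \frac{47}{11} = - \frac{3948 \sqrt{11}}{11}$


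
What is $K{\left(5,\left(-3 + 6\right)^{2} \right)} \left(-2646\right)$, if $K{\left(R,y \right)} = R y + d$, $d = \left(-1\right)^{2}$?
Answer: $-121716$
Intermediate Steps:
$d = 1$
$K{\left(R,y \right)} = 1 + R y$ ($K{\left(R,y \right)} = R y + 1 = 1 + R y$)
$K{\left(5,\left(-3 + 6\right)^{2} \right)} \left(-2646\right) = \left(1 + 5 \left(-3 + 6\right)^{2}\right) \left(-2646\right) = \left(1 + 5 \cdot 3^{2}\right) \left(-2646\right) = \left(1 + 5 \cdot 9\right) \left(-2646\right) = \left(1 + 45\right) \left(-2646\right) = 46 \left(-2646\right) = -121716$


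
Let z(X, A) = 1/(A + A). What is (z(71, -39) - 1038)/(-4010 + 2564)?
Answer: 80965/112788 ≈ 0.71785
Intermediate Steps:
z(X, A) = 1/(2*A)
(z(71, -39) - 1038)/(-4010 + 2564) = ((1/2)/(-39) - 1038)/(-4010 + 2564) = ((1/2)*(-1/39) - 1038)/(-1446) = (-1/78 - 1038)*(-1/1446) = -80965/78*(-1/1446) = 80965/112788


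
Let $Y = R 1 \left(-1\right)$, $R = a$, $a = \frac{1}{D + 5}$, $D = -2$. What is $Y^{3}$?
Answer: $- \frac{1}{27} \approx -0.037037$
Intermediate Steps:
$a = \frac{1}{3}$ ($a = \frac{1}{-2 + 5} = \frac{1}{3} \approx 0.33333$)
$R = \frac{1}{3} \approx 0.33333$
$Y = - \frac{1}{3}$ ($Y = \frac{1}{3} \cdot 1 \left(-1\right) = \frac{1}{3} \left(-1\right) = - \frac{1}{3} \approx -0.33333$)
$Y^{3} = \left(- \frac{1}{3}\right)^{3} = - \frac{1}{27}$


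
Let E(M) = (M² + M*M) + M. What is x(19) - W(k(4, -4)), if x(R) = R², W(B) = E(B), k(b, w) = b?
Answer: 325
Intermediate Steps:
E(M) = M + 2*M² (E(M) = (M² + M²) + M = 2*M² + M = M + 2*M²)
W(B) = B*(1 + 2*B)
x(19) - W(k(4, -4)) = 19² - 4*(1 + 2*4) = 361 - 4*(1 + 8) = 361 - 4*9 = 361 - 1*36 = 361 - 36 = 325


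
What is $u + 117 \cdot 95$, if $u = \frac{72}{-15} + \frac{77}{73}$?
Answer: $\frac{4055608}{365} \approx 11111.0$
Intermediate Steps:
$u = - \frac{1367}{365}$ ($u = 72 \left(- \frac{1}{15}\right) + 77 \cdot \frac{1}{73} = - \frac{24}{5} + \frac{77}{73} = - \frac{1367}{365} \approx -3.7452$)
$u + 117 \cdot 95 = - \frac{1367}{365} + 117 \cdot 95 = - \frac{1367}{365} + 11115 = \frac{4055608}{365}$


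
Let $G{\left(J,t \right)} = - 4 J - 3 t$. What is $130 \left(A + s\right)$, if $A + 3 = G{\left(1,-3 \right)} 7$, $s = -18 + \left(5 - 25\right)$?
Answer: $-780$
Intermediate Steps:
$s = -38$ ($s = -18 - 20 = -38$)
$A = 32$ ($A = -3 + \left(\left(-4\right) 1 - -9\right) 7 = -3 + \left(-4 + 9\right) 7 = -3 + 5 \cdot 7 = -3 + 35 = 32$)
$130 \left(A + s\right) = 130 \left(32 - 38\right) = 130 \left(-6\right) = -780$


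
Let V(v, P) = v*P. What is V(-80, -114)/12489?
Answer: 3040/4163 ≈ 0.73024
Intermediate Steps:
V(v, P) = P*v
V(-80, -114)/12489 = -114*(-80)/12489 = 9120*(1/12489) = 3040/4163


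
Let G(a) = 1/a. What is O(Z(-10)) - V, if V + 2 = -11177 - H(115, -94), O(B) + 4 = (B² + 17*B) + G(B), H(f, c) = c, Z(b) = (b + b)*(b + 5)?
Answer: 2278101/100 ≈ 22781.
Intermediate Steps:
Z(b) = 2*b*(5 + b) (Z(b) = (2*b)*(5 + b) = 2*b*(5 + b))
O(B) = -4 + 1/B + B² + 17*B (O(B) = -4 + ((B² + 17*B) + 1/B) = -4 + (1/B + B² + 17*B) = -4 + 1/B + B² + 17*B)
V = -11085 (V = -2 + (-11177 - 1*(-94)) = -2 + (-11177 + 94) = -2 - 11083 = -11085)
O(Z(-10)) - V = (-4 + 1/(2*(-10)*(5 - 10)) + (2*(-10)*(5 - 10))² + 17*(2*(-10)*(5 - 10))) - 1*(-11085) = (-4 + 1/(2*(-10)*(-5)) + (2*(-10)*(-5))² + 17*(2*(-10)*(-5))) + 11085 = (-4 + 1/100 + 100² + 17*100) + 11085 = (-4 + 1/100 + 10000 + 1700) + 11085 = 1169601/100 + 11085 = 2278101/100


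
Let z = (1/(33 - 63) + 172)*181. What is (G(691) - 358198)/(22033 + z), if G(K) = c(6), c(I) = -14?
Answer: -10746360/1594769 ≈ -6.7385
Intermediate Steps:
G(K) = -14
z = 933779/30 (z = (1/(-30) + 172)*181 = (-1/30 + 172)*181 = (5159/30)*181 = 933779/30 ≈ 31126.)
(G(691) - 358198)/(22033 + z) = (-14 - 358198)/(22033 + 933779/30) = -358212/1594769/30 = -358212*30/1594769 = -10746360/1594769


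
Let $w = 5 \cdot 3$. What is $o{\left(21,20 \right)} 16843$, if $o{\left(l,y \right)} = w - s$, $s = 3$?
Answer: $202116$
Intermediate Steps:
$w = 15$
$o{\left(l,y \right)} = 12$ ($o{\left(l,y \right)} = 15 - 3 = 12$)
$o{\left(21,20 \right)} 16843 = 12 \cdot 16843 = 202116$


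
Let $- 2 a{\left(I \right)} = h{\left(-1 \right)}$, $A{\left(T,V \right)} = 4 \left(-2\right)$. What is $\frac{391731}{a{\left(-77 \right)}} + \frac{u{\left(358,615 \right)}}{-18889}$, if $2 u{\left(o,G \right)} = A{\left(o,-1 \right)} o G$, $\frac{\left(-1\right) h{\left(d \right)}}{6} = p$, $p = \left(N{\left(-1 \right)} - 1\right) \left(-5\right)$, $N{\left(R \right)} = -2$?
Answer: $\frac{2479679153}{283335} \approx 8751.8$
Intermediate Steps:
$A{\left(T,V \right)} = -8$
$p = 15$ ($p = \left(-2 - 1\right) \left(-5\right) = \left(-3\right) \left(-5\right) = 15$)
$h{\left(d \right)} = -90$ ($h{\left(d \right)} = \left(-6\right) 15 = -90$)
$u{\left(o,G \right)} = - 4 G o$ ($u{\left(o,G \right)} = \frac{- 8 o G}{2} = \frac{\left(-8\right) G o}{2} = - 4 G o$)
$a{\left(I \right)} = 45$ ($a{\left(I \right)} = \left(- \frac{1}{2}\right) \left(-90\right) = 45$)
$\frac{391731}{a{\left(-77 \right)}} + \frac{u{\left(358,615 \right)}}{-18889} = \frac{391731}{45} + \frac{\left(-4\right) 615 \cdot 358}{-18889} = 391731 \cdot \frac{1}{45} - - \frac{880680}{18889} = \frac{130577}{15} + \frac{880680}{18889} = \frac{2479679153}{283335}$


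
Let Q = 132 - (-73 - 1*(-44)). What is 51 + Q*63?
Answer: 10194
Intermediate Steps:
Q = 161 (Q = 132 - (-73 + 44) = 132 - 1*(-29) = 132 + 29 = 161)
51 + Q*63 = 51 + 161*63 = 51 + 10143 = 10194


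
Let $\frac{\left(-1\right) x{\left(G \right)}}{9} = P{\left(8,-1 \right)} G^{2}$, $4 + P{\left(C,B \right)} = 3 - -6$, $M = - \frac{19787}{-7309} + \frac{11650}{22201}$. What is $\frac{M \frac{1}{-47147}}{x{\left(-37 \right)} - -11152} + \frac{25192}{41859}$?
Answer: $\frac{9723759433408689331231}{16156988139256168254921} \approx 0.60183$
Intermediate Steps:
$M = \frac{524441037}{162267109}$ ($M = \left(-19787\right) \left(- \frac{1}{7309}\right) + 11650 \cdot \frac{1}{22201} = \frac{19787}{7309} + \frac{11650}{22201} = \frac{524441037}{162267109} \approx 3.232$)
$P{\left(C,B \right)} = 5$ ($P{\left(C,B \right)} = -4 + \left(3 - -6\right) = -4 + \left(3 + 6\right) = -4 + 9 = 5$)
$x{\left(G \right)} = - 45 G^{2}$ ($x{\left(G \right)} = - 9 \cdot 5 G^{2} = - 45 G^{2}$)
$\frac{M \frac{1}{-47147}}{x{\left(-37 \right)} - -11152} + \frac{25192}{41859} = \frac{\frac{524441037}{162267109} \frac{1}{-47147}}{- 45 \left(-37\right)^{2} - -11152} + \frac{25192}{41859} = \frac{\frac{524441037}{162267109} \left(- \frac{1}{47147}\right)}{\left(-45\right) 1369 + 11152} + 25192 \cdot \frac{1}{41859} = - \frac{524441037}{7650407388023 \left(-61605 + 11152\right)} + \frac{25192}{41859} = - \frac{524441037}{7650407388023 \left(-50453\right)} + \frac{25192}{41859} = \left(- \frac{524441037}{7650407388023}\right) \left(- \frac{1}{50453}\right) + \frac{25192}{41859} = \frac{524441037}{385986003947924419} + \frac{25192}{41859} = \frac{9723759433408689331231}{16156988139256168254921}$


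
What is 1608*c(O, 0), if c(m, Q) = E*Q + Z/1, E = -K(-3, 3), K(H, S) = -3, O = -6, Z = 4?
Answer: 6432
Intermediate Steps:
E = 3 (E = -1*(-3) = 3)
c(m, Q) = 4 + 3*Q (c(m, Q) = 3*Q + 4/1 = 3*Q + 4*1 = 3*Q + 4 = 4 + 3*Q)
1608*c(O, 0) = 1608*(4 + 3*0) = 1608*(4 + 0) = 1608*4 = 6432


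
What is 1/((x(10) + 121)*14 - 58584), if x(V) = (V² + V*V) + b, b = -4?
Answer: -1/54146 ≈ -1.8469e-5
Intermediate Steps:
x(V) = -4 + 2*V² (x(V) = (V² + V*V) - 4 = (V² + V²) - 4 = 2*V² - 4 = -4 + 2*V²)
1/((x(10) + 121)*14 - 58584) = 1/(((-4 + 2*10²) + 121)*14 - 58584) = 1/(((-4 + 2*100) + 121)*14 - 58584) = 1/(((-4 + 200) + 121)*14 - 58584) = 1/((196 + 121)*14 - 58584) = 1/(317*14 - 58584) = 1/(4438 - 58584) = 1/(-54146) = -1/54146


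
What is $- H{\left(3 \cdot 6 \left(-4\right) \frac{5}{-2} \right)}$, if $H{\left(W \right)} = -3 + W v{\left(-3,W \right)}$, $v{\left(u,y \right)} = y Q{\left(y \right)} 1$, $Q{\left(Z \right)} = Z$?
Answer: $-5831997$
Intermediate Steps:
$v{\left(u,y \right)} = y^{2}$ ($v{\left(u,y \right)} = y y 1 = y^{2} \cdot 1 = y^{2}$)
$H{\left(W \right)} = -3 + W^{3}$ ($H{\left(W \right)} = -3 + W W^{2} = -3 + W^{3}$)
$- H{\left(3 \cdot 6 \left(-4\right) \frac{5}{-2} \right)} = - (-3 + \left(3 \cdot 6 \left(-4\right) \frac{5}{-2}\right)^{3}) = - (-3 + \left(18 \left(-4\right) 5 \left(- \frac{1}{2}\right)\right)^{3}) = - (-3 + \left(\left(-72\right) \left(- \frac{5}{2}\right)\right)^{3}) = - (-3 + 180^{3}) = - (-3 + 5832000) = \left(-1\right) 5831997 = -5831997$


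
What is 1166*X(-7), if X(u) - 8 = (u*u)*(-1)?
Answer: -47806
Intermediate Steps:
X(u) = 8 - u² (X(u) = 8 + (u*u)*(-1) = 8 + u²*(-1) = 8 - u²)
1166*X(-7) = 1166*(8 - 1*(-7)²) = 1166*(8 - 1*49) = 1166*(8 - 49) = 1166*(-41) = -47806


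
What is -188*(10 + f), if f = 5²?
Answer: -6580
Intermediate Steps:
f = 25
-188*(10 + f) = -188*(10 + 25) = -188*35 = -6580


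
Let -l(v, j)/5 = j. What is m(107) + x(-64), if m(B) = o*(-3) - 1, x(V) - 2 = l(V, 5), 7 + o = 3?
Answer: -12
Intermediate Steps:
l(v, j) = -5*j
o = -4 (o = -7 + 3 = -4)
x(V) = -23 (x(V) = 2 - 5*5 = 2 - 25 = -23)
m(B) = 11 (m(B) = -4*(-3) - 1 = 12 - 1 = 11)
m(107) + x(-64) = 11 - 23 = -12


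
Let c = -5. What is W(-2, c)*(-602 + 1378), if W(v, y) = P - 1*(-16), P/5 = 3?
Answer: 24056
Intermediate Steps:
P = 15 (P = 5*3 = 15)
W(v, y) = 31 (W(v, y) = 15 - 1*(-16) = 15 + 16 = 31)
W(-2, c)*(-602 + 1378) = 31*(-602 + 1378) = 31*776 = 24056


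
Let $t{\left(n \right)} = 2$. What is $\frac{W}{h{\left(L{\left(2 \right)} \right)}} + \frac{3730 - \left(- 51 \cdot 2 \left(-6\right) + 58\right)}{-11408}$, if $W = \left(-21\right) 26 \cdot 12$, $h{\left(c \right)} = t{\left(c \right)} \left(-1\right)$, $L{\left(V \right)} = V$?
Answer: $\frac{9342387}{2852} \approx 3275.7$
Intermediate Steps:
$h{\left(c \right)} = -2$ ($h{\left(c \right)} = 2 \left(-1\right) = -2$)
$W = -6552$ ($W = \left(-546\right) 12 = -6552$)
$\frac{W}{h{\left(L{\left(2 \right)} \right)}} + \frac{3730 - \left(- 51 \cdot 2 \left(-6\right) + 58\right)}{-11408} = - \frac{6552}{-2} + \frac{3730 - \left(- 51 \cdot 2 \left(-6\right) + 58\right)}{-11408} = \left(-6552\right) \left(- \frac{1}{2}\right) + \left(3730 - \left(\left(-51\right) \left(-12\right) + 58\right)\right) \left(- \frac{1}{11408}\right) = 3276 + \left(3730 - \left(612 + 58\right)\right) \left(- \frac{1}{11408}\right) = 3276 + \left(3730 - 670\right) \left(- \frac{1}{11408}\right) = 3276 + 3060 \left(- \frac{1}{11408}\right) = 3276 - \frac{765}{2852} = \frac{9342387}{2852}$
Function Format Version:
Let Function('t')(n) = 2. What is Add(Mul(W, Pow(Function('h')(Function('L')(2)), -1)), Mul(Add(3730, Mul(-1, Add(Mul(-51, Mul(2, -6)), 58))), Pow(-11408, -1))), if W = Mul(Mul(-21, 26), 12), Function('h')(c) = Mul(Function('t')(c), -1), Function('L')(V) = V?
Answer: Rational(9342387, 2852) ≈ 3275.7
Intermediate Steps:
Function('h')(c) = -2 (Function('h')(c) = Mul(2, -1) = -2)
W = -6552 (W = Mul(-546, 12) = -6552)
Add(Mul(W, Pow(Function('h')(Function('L')(2)), -1)), Mul(Add(3730, Mul(-1, Add(Mul(-51, Mul(2, -6)), 58))), Pow(-11408, -1))) = Add(Mul(-6552, Pow(-2, -1)), Mul(Add(3730, Mul(-1, Add(Mul(-51, Mul(2, -6)), 58))), Pow(-11408, -1))) = Add(Mul(-6552, Rational(-1, 2)), Mul(Add(3730, Mul(-1, Add(Mul(-51, -12), 58))), Rational(-1, 11408))) = Add(3276, Mul(Add(3730, Mul(-1, Add(612, 58))), Rational(-1, 11408))) = Add(3276, Mul(Add(3730, Mul(-1, 670)), Rational(-1, 11408))) = Add(3276, Mul(Add(3730, -670), Rational(-1, 11408))) = Add(3276, Mul(3060, Rational(-1, 11408))) = Add(3276, Rational(-765, 2852)) = Rational(9342387, 2852)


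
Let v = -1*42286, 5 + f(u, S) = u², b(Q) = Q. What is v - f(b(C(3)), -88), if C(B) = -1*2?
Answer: -42285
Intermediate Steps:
C(B) = -2
f(u, S) = -5 + u²
v = -42286
v - f(b(C(3)), -88) = -42286 - (-5 + (-2)²) = -42286 - (-5 + 4) = -42286 - 1*(-1) = -42286 + 1 = -42285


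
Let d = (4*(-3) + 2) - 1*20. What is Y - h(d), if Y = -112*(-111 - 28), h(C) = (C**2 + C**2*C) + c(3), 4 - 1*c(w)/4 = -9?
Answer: 41616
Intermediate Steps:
c(w) = 52 (c(w) = 16 - 4*(-9) = 16 + 36 = 52)
d = -30 (d = (-12 + 2) - 20 = -10 - 20 = -30)
h(C) = 52 + C**2 + C**3 (h(C) = (C**2 + C**2*C) + 52 = (C**2 + C**3) + 52 = 52 + C**2 + C**3)
Y = 15568 (Y = -112*(-139) = 15568)
Y - h(d) = 15568 - (52 + (-30)**2 + (-30)**3) = 15568 - (52 + 900 - 27000) = 15568 - 1*(-26048) = 15568 + 26048 = 41616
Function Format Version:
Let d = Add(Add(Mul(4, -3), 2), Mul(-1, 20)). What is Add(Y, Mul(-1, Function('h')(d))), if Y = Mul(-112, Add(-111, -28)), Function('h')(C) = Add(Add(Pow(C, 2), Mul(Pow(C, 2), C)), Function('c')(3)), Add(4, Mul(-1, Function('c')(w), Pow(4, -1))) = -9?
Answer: 41616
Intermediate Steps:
Function('c')(w) = 52 (Function('c')(w) = Add(16, Mul(-4, -9)) = Add(16, 36) = 52)
d = -30 (d = Add(Add(-12, 2), -20) = Add(-10, -20) = -30)
Function('h')(C) = Add(52, Pow(C, 2), Pow(C, 3)) (Function('h')(C) = Add(Add(Pow(C, 2), Mul(Pow(C, 2), C)), 52) = Add(Add(Pow(C, 2), Pow(C, 3)), 52) = Add(52, Pow(C, 2), Pow(C, 3)))
Y = 15568 (Y = Mul(-112, -139) = 15568)
Add(Y, Mul(-1, Function('h')(d))) = Add(15568, Mul(-1, Add(52, Pow(-30, 2), Pow(-30, 3)))) = Add(15568, Mul(-1, Add(52, 900, -27000))) = Add(15568, Mul(-1, -26048)) = Add(15568, 26048) = 41616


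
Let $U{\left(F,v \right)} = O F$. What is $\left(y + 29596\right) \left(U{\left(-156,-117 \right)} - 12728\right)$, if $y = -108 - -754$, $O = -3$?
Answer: $-370766920$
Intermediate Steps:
$y = 646$ ($y = -108 + 754 = 646$)
$U{\left(F,v \right)} = - 3 F$
$\left(y + 29596\right) \left(U{\left(-156,-117 \right)} - 12728\right) = \left(646 + 29596\right) \left(\left(-3\right) \left(-156\right) - 12728\right) = 30242 \left(468 - 12728\right) = 30242 \left(-12260\right) = -370766920$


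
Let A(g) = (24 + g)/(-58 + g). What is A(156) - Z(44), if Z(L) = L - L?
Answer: 90/49 ≈ 1.8367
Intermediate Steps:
Z(L) = 0
A(g) = (24 + g)/(-58 + g)
A(156) - Z(44) = (24 + 156)/(-58 + 156) - 1*0 = 180/98 + 0 = (1/98)*180 + 0 = 90/49 + 0 = 90/49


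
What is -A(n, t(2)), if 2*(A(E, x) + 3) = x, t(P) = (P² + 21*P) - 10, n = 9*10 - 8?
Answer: -15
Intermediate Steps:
n = 82 (n = 90 - 8 = 82)
t(P) = -10 + P² + 21*P
A(E, x) = -3 + x/2
-A(n, t(2)) = -(-3 + (-10 + 2² + 21*2)/2) = -(-3 + (-10 + 4 + 42)/2) = -(-3 + (½)*36) = -(-3 + 18) = -1*15 = -15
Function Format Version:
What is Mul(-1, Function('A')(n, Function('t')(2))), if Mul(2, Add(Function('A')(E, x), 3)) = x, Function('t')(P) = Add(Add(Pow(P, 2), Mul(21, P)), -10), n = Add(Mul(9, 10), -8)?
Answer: -15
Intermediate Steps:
n = 82 (n = Add(90, -8) = 82)
Function('t')(P) = Add(-10, Pow(P, 2), Mul(21, P))
Function('A')(E, x) = Add(-3, Mul(Rational(1, 2), x))
Mul(-1, Function('A')(n, Function('t')(2))) = Mul(-1, Add(-3, Mul(Rational(1, 2), Add(-10, Pow(2, 2), Mul(21, 2))))) = Mul(-1, Add(-3, Mul(Rational(1, 2), Add(-10, 4, 42)))) = Mul(-1, Add(-3, Mul(Rational(1, 2), 36))) = Mul(-1, Add(-3, 18)) = Mul(-1, 15) = -15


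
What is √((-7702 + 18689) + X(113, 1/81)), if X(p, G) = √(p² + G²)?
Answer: √(889947 + √83777410)/9 ≈ 105.36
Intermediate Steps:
X(p, G) = √(G² + p²)
√((-7702 + 18689) + X(113, 1/81)) = √((-7702 + 18689) + √((1/81)² + 113²)) = √(10987 + √((1/81)² + 12769)) = √(10987 + √(1/6561 + 12769)) = √(10987 + √(83777410/6561)) = √(10987 + √83777410/81)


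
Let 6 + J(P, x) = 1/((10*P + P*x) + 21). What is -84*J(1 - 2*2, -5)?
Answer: 490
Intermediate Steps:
J(P, x) = -6 + 1/(21 + 10*P + P*x) (J(P, x) = -6 + 1/((10*P + P*x) + 21) = -6 + 1/(21 + 10*P + P*x))
-84*J(1 - 2*2, -5) = -84*(-125 - 60*(1 - 2*2) - 6*(1 - 2*2)*(-5))/(21 + 10*(1 - 2*2) + (1 - 2*2)*(-5)) = -84*(-125 - 60*(1 - 4) - 6*(1 - 4)*(-5))/(21 + 10*(1 - 4) + (1 - 4)*(-5)) = -84*(-125 - 60*(-3) - 6*(-3)*(-5))/(21 + 10*(-3) - 3*(-5)) = -84*(-125 + 180 - 90)/(21 - 30 + 15) = -84*(-35)/6 = -14*(-35) = -84*(-35/6) = 490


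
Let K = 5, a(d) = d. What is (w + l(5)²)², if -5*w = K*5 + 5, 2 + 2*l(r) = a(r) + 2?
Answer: 1/16 ≈ 0.062500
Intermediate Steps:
l(r) = r/2 (l(r) = -1 + (r + 2)/2 = -1 + (2 + r)/2 = -1 + (1 + r/2) = r/2)
w = -6 (w = -(5*5 + 5)/5 = -(25 + 5)/5 = -⅕*30 = -6)
(w + l(5)²)² = (-6 + ((½)*5)²)² = (-6 + (5/2)²)² = (-6 + 25/4)² = (¼)² = 1/16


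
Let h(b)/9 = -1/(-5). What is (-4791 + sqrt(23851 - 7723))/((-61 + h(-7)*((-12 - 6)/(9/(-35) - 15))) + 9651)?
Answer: -426399/853699 + 4272*sqrt(7)/853699 ≈ -0.48623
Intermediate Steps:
h(b) = 9/5 (h(b) = 9*(-1/(-5)) = 9*(-1*(-1/5)) = 9*(1/5) = 9/5)
(-4791 + sqrt(23851 - 7723))/((-61 + h(-7)*((-12 - 6)/(9/(-35) - 15))) + 9651) = (-4791 + sqrt(23851 - 7723))/((-61 + 9*((-12 - 6)/(9/(-35) - 15))/5) + 9651) = (-4791 + sqrt(16128))/((-61 + 9*(-18/(9*(-1/35) - 15))/5) + 9651) = (-4791 + 48*sqrt(7))/((-61 + 9*(-18/(-9/35 - 15))/5) + 9651) = (-4791 + 48*sqrt(7))/((-61 + 9*(-18/(-534/35))/5) + 9651) = (-4791 + 48*sqrt(7))/((-61 + 9*(-18*(-35/534))/5) + 9651) = (-4791 + 48*sqrt(7))/((-61 + (9/5)*(105/89)) + 9651) = (-4791 + 48*sqrt(7))/((-61 + 189/89) + 9651) = (-4791 + 48*sqrt(7))/(-5240/89 + 9651) = (-4791 + 48*sqrt(7))/(853699/89) = (-4791 + 48*sqrt(7))*(89/853699) = -426399/853699 + 4272*sqrt(7)/853699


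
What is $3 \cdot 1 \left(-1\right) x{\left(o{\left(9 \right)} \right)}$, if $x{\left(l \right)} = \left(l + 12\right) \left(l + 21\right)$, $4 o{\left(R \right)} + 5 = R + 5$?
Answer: $- \frac{15903}{16} \approx -993.94$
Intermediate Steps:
$o{\left(R \right)} = \frac{R}{4}$ ($o{\left(R \right)} = - \frac{5}{4} + \frac{R + 5}{4} = - \frac{5}{4} + \frac{5 + R}{4} = - \frac{5}{4} + \left(\frac{5}{4} + \frac{R}{4}\right) = \frac{R}{4}$)
$x{\left(l \right)} = \left(12 + l\right) \left(21 + l\right)$
$3 \cdot 1 \left(-1\right) x{\left(o{\left(9 \right)} \right)} = 3 \cdot 1 \left(-1\right) \left(252 + \left(\frac{1}{4} \cdot 9\right)^{2} + 33 \cdot \frac{1}{4} \cdot 9\right) = 3 \left(-1\right) \left(252 + \left(\frac{9}{4}\right)^{2} + 33 \cdot \frac{9}{4}\right) = - 3 \left(252 + \frac{81}{16} + \frac{297}{4}\right) = \left(-3\right) \frac{5301}{16} = - \frac{15903}{16}$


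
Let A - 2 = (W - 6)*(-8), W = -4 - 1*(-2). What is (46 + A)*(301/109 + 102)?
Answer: 1278928/109 ≈ 11733.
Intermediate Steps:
W = -2 (W = -4 + 2 = -2)
A = 66 (A = 2 + (-2 - 6)*(-8) = 2 - 8*(-8) = 2 + 64 = 66)
(46 + A)*(301/109 + 102) = (46 + 66)*(301/109 + 102) = 112*(301*(1/109) + 102) = 112*(301/109 + 102) = 112*(11419/109) = 1278928/109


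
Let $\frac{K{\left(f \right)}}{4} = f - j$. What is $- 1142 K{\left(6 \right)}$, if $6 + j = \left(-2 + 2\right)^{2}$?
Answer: $-54816$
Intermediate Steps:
$j = -6$ ($j = -6 + \left(-2 + 2\right)^{2} = -6 + 0^{2} = -6 + 0 = -6$)
$K{\left(f \right)} = 24 + 4 f$ ($K{\left(f \right)} = 4 \left(f - -6\right) = 4 \left(f + 6\right) = 4 \left(6 + f\right) = 24 + 4 f$)
$- 1142 K{\left(6 \right)} = - 1142 \left(24 + 4 \cdot 6\right) = - 1142 \left(24 + 24\right) = \left(-1142\right) 48 = -54816$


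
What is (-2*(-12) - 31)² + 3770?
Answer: 3819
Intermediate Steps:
(-2*(-12) - 31)² + 3770 = (24 - 31)² + 3770 = (-7)² + 3770 = 49 + 3770 = 3819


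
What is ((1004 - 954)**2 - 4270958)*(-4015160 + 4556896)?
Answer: -2312377363088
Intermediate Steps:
((1004 - 954)**2 - 4270958)*(-4015160 + 4556896) = (50**2 - 4270958)*541736 = (2500 - 4270958)*541736 = -4268458*541736 = -2312377363088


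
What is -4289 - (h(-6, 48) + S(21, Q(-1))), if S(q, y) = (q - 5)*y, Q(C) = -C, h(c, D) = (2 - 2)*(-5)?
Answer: -4305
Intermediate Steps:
h(c, D) = 0 (h(c, D) = 0*(-5) = 0)
S(q, y) = y*(-5 + q) (S(q, y) = (-5 + q)*y = y*(-5 + q))
-4289 - (h(-6, 48) + S(21, Q(-1))) = -4289 - (0 + (-1*(-1))*(-5 + 21)) = -4289 - (0 + 1*16) = -4289 - (0 + 16) = -4289 - 1*16 = -4289 - 16 = -4305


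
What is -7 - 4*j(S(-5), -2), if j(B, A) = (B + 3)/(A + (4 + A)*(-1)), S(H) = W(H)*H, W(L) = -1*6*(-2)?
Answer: -64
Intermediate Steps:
W(L) = 12 (W(L) = -6*(-2) = 12)
S(H) = 12*H
j(B, A) = -3/4 - B/4 (j(B, A) = (3 + B)/(A + (-4 - A)) = (3 + B)/(-4) = (3 + B)*(-1/4) = -3/4 - B/4)
-7 - 4*j(S(-5), -2) = -7 - 4*(-3/4 - 3*(-5)) = -7 - 4*(-3/4 - 1/4*(-60)) = -7 - 4*(-3/4 + 15) = -7 - 4*57/4 = -7 - 57 = -64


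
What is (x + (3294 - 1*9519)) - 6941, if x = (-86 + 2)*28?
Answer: -15518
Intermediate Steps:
x = -2352 (x = -84*28 = -2352)
(x + (3294 - 1*9519)) - 6941 = (-2352 + (3294 - 1*9519)) - 6941 = (-2352 + (3294 - 9519)) - 6941 = (-2352 - 6225) - 6941 = -8577 - 6941 = -15518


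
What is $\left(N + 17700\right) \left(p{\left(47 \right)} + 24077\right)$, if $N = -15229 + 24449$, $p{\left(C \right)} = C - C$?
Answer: $648152840$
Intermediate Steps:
$p{\left(C \right)} = 0$
$N = 9220$
$\left(N + 17700\right) \left(p{\left(47 \right)} + 24077\right) = \left(9220 + 17700\right) \left(0 + 24077\right) = 26920 \cdot 24077 = 648152840$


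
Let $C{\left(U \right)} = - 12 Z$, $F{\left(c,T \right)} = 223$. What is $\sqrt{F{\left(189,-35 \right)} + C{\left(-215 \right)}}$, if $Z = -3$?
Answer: $\sqrt{259} \approx 16.093$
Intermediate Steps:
$C{\left(U \right)} = 36$ ($C{\left(U \right)} = \left(-12\right) \left(-3\right) = 36$)
$\sqrt{F{\left(189,-35 \right)} + C{\left(-215 \right)}} = \sqrt{223 + 36} = \sqrt{259}$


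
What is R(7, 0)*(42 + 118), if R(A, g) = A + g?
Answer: 1120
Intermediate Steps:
R(7, 0)*(42 + 118) = (7 + 0)*(42 + 118) = 7*160 = 1120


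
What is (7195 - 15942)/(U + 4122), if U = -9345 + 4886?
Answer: 8747/337 ≈ 25.955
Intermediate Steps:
U = -4459
(7195 - 15942)/(U + 4122) = (7195 - 15942)/(-4459 + 4122) = -8747/(-337) = -8747*(-1/337) = 8747/337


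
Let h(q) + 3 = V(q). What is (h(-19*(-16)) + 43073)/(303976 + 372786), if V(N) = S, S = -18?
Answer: 21526/338381 ≈ 0.063615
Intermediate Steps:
V(N) = -18
h(q) = -21 (h(q) = -3 - 18 = -21)
(h(-19*(-16)) + 43073)/(303976 + 372786) = (-21 + 43073)/(303976 + 372786) = 43052/676762 = 43052*(1/676762) = 21526/338381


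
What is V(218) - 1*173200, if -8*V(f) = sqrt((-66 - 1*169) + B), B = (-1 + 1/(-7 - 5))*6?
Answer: -173200 - I*sqrt(966)/16 ≈ -1.732e+5 - 1.9425*I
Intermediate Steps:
B = -13/2 (B = (-1 + 1/(-12))*6 = (-1 - 1/12)*6 = -13/12*6 = -13/2 ≈ -6.5000)
V(f) = -I*sqrt(966)/16 (V(f) = -sqrt((-66 - 1*169) - 13/2)/8 = -sqrt((-66 - 169) - 13/2)/8 = -sqrt(-235 - 13/2)/8 = -I*sqrt(966)/16)
V(218) - 1*173200 = -I*sqrt(966)/16 - 1*173200 = -I*sqrt(966)/16 - 173200 = -173200 - I*sqrt(966)/16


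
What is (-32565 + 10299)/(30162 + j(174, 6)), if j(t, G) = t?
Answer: -3711/5056 ≈ -0.73398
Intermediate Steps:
(-32565 + 10299)/(30162 + j(174, 6)) = (-32565 + 10299)/(30162 + 174) = -22266/30336 = -22266*1/30336 = -3711/5056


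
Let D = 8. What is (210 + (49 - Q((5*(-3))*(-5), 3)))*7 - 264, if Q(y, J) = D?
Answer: 1493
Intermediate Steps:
Q(y, J) = 8
(210 + (49 - Q((5*(-3))*(-5), 3)))*7 - 264 = (210 + (49 - 1*8))*7 - 264 = (210 + (49 - 8))*7 - 264 = (210 + 41)*7 - 264 = 251*7 - 264 = 1757 - 264 = 1493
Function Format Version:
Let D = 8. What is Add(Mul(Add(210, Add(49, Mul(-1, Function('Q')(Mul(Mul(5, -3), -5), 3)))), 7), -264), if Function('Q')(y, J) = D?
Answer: 1493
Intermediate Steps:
Function('Q')(y, J) = 8
Add(Mul(Add(210, Add(49, Mul(-1, Function('Q')(Mul(Mul(5, -3), -5), 3)))), 7), -264) = Add(Mul(Add(210, Add(49, Mul(-1, 8))), 7), -264) = Add(Mul(Add(210, Add(49, -8)), 7), -264) = Add(Mul(Add(210, 41), 7), -264) = Add(Mul(251, 7), -264) = Add(1757, -264) = 1493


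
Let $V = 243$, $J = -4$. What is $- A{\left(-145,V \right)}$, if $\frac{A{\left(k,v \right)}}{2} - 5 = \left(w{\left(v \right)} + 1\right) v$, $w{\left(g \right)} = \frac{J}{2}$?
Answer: $476$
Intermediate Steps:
$w{\left(g \right)} = -2$ ($w{\left(g \right)} = - \frac{4}{2} = \left(-4\right) \frac{1}{2} = -2$)
$A{\left(k,v \right)} = 10 - 2 v$ ($A{\left(k,v \right)} = 10 + 2 \left(-2 + 1\right) v = 10 + 2 \left(- v\right) = 10 - 2 v$)
$- A{\left(-145,V \right)} = - (10 - 486) = \left(-1\right) \left(-476\right) = 476$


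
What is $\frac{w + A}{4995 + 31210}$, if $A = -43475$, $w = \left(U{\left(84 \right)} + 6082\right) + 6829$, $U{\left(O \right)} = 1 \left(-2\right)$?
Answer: $- \frac{30566}{36205} \approx -0.84425$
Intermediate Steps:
$U{\left(O \right)} = -2$
$w = 12909$ ($w = \left(-2 + 6082\right) + 6829 = 6080 + 6829 = 12909$)
$\frac{w + A}{4995 + 31210} = \frac{12909 - 43475}{4995 + 31210} = - \frac{30566}{36205}$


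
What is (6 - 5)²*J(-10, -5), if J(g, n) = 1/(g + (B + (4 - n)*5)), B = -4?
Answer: 1/31 ≈ 0.032258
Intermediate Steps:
J(g, n) = 1/(16 + g - 5*n) (J(g, n) = 1/(g + (-4 + (4 - n)*5)) = 1/(g + (-4 + (20 - 5*n))) = 1/(g + (16 - 5*n)) = 1/(16 + g - 5*n))
(6 - 5)²*J(-10, -5) = (6 - 5)²/(16 - 10 - 5*(-5)) = 1²/(16 - 10 + 25) = 1/31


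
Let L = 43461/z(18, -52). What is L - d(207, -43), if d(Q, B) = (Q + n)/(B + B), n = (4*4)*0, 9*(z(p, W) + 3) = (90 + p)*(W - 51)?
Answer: -1160391/35518 ≈ -32.671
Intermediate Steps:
z(p, W) = -3 + (-51 + W)*(90 + p)/9 (z(p, W) = -3 + ((90 + p)*(W - 51))/9 = -3 + ((90 + p)*(-51 + W))/9 = -3 + ((-51 + W)*(90 + p))/9 = -3 + (-51 + W)*(90 + p)/9)
n = 0 (n = 16*0 = 0)
L = -14487/413 (L = 43461/(-513 + 10*(-52) - 17/3*18 + (1/9)*(-52)*18) = 43461/(-513 - 520 - 102 - 104) = 43461/(-1239) = 43461*(-1/1239) = -14487/413 ≈ -35.077)
d(Q, B) = Q/(2*B) (d(Q, B) = (Q + 0)/(B + B) = Q/((2*B)) = Q*(1/(2*B)) = Q/(2*B))
L - d(207, -43) = -14487/413 - 207/(2*(-43)) = -14487/413 - 207*(-1)/(2*43) = -14487/413 - 1*(-207/86) = -14487/413 + 207/86 = -1160391/35518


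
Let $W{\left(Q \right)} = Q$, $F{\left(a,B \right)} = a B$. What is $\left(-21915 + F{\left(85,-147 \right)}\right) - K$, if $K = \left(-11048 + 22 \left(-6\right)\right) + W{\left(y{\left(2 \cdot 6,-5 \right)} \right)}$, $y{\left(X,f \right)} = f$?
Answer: $-23225$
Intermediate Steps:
$F{\left(a,B \right)} = B a$
$K = -11185$ ($K = \left(-11048 + 22 \left(-6\right)\right) - 5 = \left(-11048 - 132\right) - 5 = -11180 - 5 = -11185$)
$\left(-21915 + F{\left(85,-147 \right)}\right) - K = \left(-21915 - 12495\right) - -11185 = \left(-21915 - 12495\right) + 11185 = -34410 + 11185 = -23225$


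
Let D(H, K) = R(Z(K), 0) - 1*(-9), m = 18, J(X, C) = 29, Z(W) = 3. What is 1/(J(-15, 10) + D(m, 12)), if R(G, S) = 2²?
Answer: 1/42 ≈ 0.023810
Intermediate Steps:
R(G, S) = 4
D(H, K) = 13 (D(H, K) = 4 - 1*(-9) = 4 + 9 = 13)
1/(J(-15, 10) + D(m, 12)) = 1/(29 + 13) = 1/42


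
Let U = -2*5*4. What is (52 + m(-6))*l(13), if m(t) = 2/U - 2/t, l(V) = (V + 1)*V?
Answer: 285467/30 ≈ 9515.6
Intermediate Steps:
U = -40 (U = -10*4 = -40)
l(V) = V*(1 + V) (l(V) = (1 + V)*V = V*(1 + V))
m(t) = -1/20 - 2/t (m(t) = 2/(-40) - 2/t = 2*(-1/40) - 2/t = -1/20 - 2/t)
(52 + m(-6))*l(13) = (52 + (1/20)*(-40 - 1*(-6))/(-6))*(13*(1 + 13)) = (52 + (1/20)*(-⅙)*(-40 + 6))*(13*14) = (52 + (1/20)*(-⅙)*(-34))*182 = (52 + 17/60)*182 = (3137/60)*182 = 285467/30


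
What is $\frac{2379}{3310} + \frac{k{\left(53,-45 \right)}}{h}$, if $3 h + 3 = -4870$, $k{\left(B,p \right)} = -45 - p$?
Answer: $\frac{2379}{3310} \approx 0.71873$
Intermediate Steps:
$h = - \frac{4873}{3}$ ($h = -1 + \frac{1}{3} \left(-4870\right) = -1 - \frac{4870}{3} = - \frac{4873}{3} \approx -1624.3$)
$\frac{2379}{3310} + \frac{k{\left(53,-45 \right)}}{h} = \frac{2379}{3310} + \frac{-45 - -45}{- \frac{4873}{3}} = 2379 \cdot \frac{1}{3310} + \left(-45 + 45\right) \left(- \frac{3}{4873}\right) = \frac{2379}{3310} + 0 \left(- \frac{3}{4873}\right) = \frac{2379}{3310} + 0 = \frac{2379}{3310}$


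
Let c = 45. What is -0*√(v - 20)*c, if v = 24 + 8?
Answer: 0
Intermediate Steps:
v = 32
-0*√(v - 20)*c = -0*√(32 - 20)*45 = -0*√12*45 = -0*(2*√3)*45 = -0*45 = -1*0 = 0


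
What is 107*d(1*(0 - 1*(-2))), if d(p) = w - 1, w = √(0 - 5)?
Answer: -107 + 107*I*√5 ≈ -107.0 + 239.26*I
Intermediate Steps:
w = I*√5 (w = √(-5) = I*√5 ≈ 2.2361*I)
d(p) = -1 + I*√5 (d(p) = I*√5 - 1 = -1 + I*√5)
107*d(1*(0 - 1*(-2))) = 107*(-1 + I*√5) = -107 + 107*I*√5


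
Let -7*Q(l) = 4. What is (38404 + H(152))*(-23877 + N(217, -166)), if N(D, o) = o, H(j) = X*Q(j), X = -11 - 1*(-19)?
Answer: -6462662228/7 ≈ -9.2324e+8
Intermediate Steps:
Q(l) = -4/7 (Q(l) = -⅐*4 = -4/7)
X = 8 (X = -11 + 19 = 8)
H(j) = -32/7 (H(j) = 8*(-4/7) = -32/7)
(38404 + H(152))*(-23877 + N(217, -166)) = (38404 - 32/7)*(-23877 - 166) = (268796/7)*(-24043) = -6462662228/7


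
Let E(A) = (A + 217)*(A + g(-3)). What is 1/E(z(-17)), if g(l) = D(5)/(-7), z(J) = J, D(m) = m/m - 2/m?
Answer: -7/23920 ≈ -0.00029264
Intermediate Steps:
D(m) = 1 - 2/m
g(l) = -3/35 (g(l) = ((-2 + 5)/5)/(-7) = ((1/5)*3)*(-1/7) = (3/5)*(-1/7) = -3/35)
E(A) = (217 + A)*(-3/35 + A) (E(A) = (A + 217)*(A - 3/35) = (217 + A)*(-3/35 + A))
1/E(z(-17)) = 1/(-93/5 + (-17)**2 + (7592/35)*(-17)) = 1/(-93/5 + 289 - 129064/35) = 1/(-23920/7) = -7/23920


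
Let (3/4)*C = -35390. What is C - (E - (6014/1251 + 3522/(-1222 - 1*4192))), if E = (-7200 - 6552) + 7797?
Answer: -139615189318/3386457 ≈ -41228.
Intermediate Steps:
E = -5955 (E = -13752 + 7797 = -5955)
C = -141560/3 (C = (4/3)*(-35390) = -141560/3 ≈ -47187.)
C - (E - (6014/1251 + 3522/(-1222 - 1*4192))) = -141560/3 - (-5955 - (6014/1251 + 3522/(-1222 - 1*4192))) = -141560/3 - (-5955 - (6014*(1/1251) + 3522/(-1222 - 4192))) = -141560/3 - (-5955 - (6014/1251 + 3522/(-5414))) = -141560/3 - (-5955 - (6014/1251 + 3522*(-1/5414))) = -141560/3 - (-5955 - (6014/1251 - 1761/2707)) = -141560/3 - (-5955 - 1*14076887/3386457) = -141560/3 - (-5955 - 14076887/3386457) = -141560/3 - 1*(-20180428322/3386457) = -141560/3 + 20180428322/3386457 = -139615189318/3386457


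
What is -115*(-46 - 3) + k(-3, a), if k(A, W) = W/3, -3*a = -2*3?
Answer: 16907/3 ≈ 5635.7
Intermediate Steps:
a = 2 (a = -(-2)*3/3 = -⅓*(-6) = 2)
k(A, W) = W/3 (k(A, W) = W*(⅓) = W/3)
-115*(-46 - 3) + k(-3, a) = -115*(-46 - 3) + (⅓)*2 = -115*(-49) + ⅔ = 5635 + ⅔ = 16907/3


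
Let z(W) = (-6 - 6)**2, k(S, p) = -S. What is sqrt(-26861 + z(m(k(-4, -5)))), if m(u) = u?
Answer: I*sqrt(26717) ≈ 163.45*I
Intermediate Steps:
z(W) = 144 (z(W) = (-12)**2 = 144)
sqrt(-26861 + z(m(k(-4, -5)))) = sqrt(-26861 + 144) = sqrt(-26717) = I*sqrt(26717)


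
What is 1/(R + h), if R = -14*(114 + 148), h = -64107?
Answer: -1/67775 ≈ -1.4755e-5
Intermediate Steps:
R = -3668 (R = -14*262 = -3668)
1/(R + h) = 1/(-3668 - 64107) = 1/(-67775) = -1/67775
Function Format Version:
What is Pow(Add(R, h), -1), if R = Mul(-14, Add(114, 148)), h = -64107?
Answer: Rational(-1, 67775) ≈ -1.4755e-5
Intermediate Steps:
R = -3668 (R = Mul(-14, 262) = -3668)
Pow(Add(R, h), -1) = Pow(Add(-3668, -64107), -1) = Pow(-67775, -1) = Rational(-1, 67775)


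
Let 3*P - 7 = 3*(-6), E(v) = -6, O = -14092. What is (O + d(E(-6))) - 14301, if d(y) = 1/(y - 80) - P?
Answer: -7324451/258 ≈ -28389.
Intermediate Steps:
P = -11/3 (P = 7/3 + (3*(-6))/3 = 7/3 + (1/3)*(-18) = 7/3 - 6 = -11/3 ≈ -3.6667)
d(y) = 11/3 + 1/(-80 + y) (d(y) = 1/(y - 80) - 1*(-11/3) = 1/(-80 + y) + 11/3 = 11/3 + 1/(-80 + y))
(O + d(E(-6))) - 14301 = (-14092 + (-877 + 11*(-6))/(3*(-80 - 6))) - 14301 = (-14092 + (1/3)*(-877 - 66)/(-86)) - 14301 = (-14092 + (1/3)*(-1/86)*(-943)) - 14301 = (-14092 + 943/258) - 14301 = -3634793/258 - 14301 = -7324451/258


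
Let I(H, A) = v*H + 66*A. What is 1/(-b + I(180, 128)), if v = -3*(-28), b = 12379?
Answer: 1/11189 ≈ 8.9373e-5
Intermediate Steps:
v = 84
I(H, A) = 66*A + 84*H (I(H, A) = 84*H + 66*A = 66*A + 84*H)
1/(-b + I(180, 128)) = 1/(-1*12379 + (66*128 + 84*180)) = 1/(-12379 + (8448 + 15120)) = 1/(-12379 + 23568) = 1/11189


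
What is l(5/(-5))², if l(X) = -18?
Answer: 324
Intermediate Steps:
l(5/(-5))² = (-18)² = 324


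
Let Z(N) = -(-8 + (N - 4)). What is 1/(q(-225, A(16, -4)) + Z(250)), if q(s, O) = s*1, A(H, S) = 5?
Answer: -1/463 ≈ -0.0021598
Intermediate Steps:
q(s, O) = s
Z(N) = 12 - N (Z(N) = -(-8 + (-4 + N)) = -(-12 + N) = 12 - N)
1/(q(-225, A(16, -4)) + Z(250)) = 1/(-225 + (12 - 1*250)) = 1/(-225 + (12 - 250)) = 1/(-225 - 238) = 1/(-463) = -1/463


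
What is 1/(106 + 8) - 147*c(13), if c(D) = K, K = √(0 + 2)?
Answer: 1/114 - 147*√2 ≈ -207.88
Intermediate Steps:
K = √2 ≈ 1.4142
c(D) = √2
1/(106 + 8) - 147*c(13) = 1/(106 + 8) - 147*√2 = 1/114 - 147*√2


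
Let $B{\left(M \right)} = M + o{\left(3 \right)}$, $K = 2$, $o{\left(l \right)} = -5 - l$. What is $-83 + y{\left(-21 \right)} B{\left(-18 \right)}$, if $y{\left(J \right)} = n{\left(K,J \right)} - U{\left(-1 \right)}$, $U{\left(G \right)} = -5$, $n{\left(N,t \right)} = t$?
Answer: $333$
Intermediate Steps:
$B{\left(M \right)} = -8 + M$ ($B{\left(M \right)} = M - 8 = -8 + M$)
$y{\left(J \right)} = 5 + J$ ($y{\left(J \right)} = J - -5 = J + 5 = 5 + J$)
$-83 + y{\left(-21 \right)} B{\left(-18 \right)} = -83 + \left(5 - 21\right) \left(-8 - 18\right) = -83 - -416 = -83 + 416 = 333$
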